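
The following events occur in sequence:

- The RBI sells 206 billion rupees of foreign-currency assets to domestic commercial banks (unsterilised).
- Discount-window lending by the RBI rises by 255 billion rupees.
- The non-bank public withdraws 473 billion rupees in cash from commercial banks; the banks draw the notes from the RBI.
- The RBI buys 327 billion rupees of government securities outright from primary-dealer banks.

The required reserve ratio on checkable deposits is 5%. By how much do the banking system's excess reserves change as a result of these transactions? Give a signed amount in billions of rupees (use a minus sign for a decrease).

FX sale 206 billion rupees: reserves −206B, deposits 0.
Discount-window loan 255 billion rupees: reserves +255B, deposits 0.
Currency withdrawal 473 billion rupees: reserves −473B, deposits −473B.
OMO purchase (from banks) 327 billion rupees: reserves +327B, deposits 0.
Totals: Δreserves = −97B, Δdeposits = −473B.
Δrequired reserves = 5% × −473B = −23.65B.
Δexcess reserves = Δreserves − Δrequired = −97B − (−23.65B) = -73.35 billion.

-73.35 billion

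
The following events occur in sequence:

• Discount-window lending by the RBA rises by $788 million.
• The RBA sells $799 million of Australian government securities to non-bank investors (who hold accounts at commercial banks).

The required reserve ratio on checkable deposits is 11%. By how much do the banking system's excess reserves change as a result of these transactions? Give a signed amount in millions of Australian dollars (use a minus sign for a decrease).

Discount-window loan $788 million: reserves +$788M, deposits 0.
Asset sale (to non-banks) $799 million: reserves −$799M, deposits −$799M.
Totals: Δreserves = −$11M, Δdeposits = −$799M.
Δrequired reserves = 11% × −$799M = −$87.89M.
Δexcess reserves = Δreserves − Δrequired = −$11M − (−$87.89M) = +$76.89 million.

+$76.89 million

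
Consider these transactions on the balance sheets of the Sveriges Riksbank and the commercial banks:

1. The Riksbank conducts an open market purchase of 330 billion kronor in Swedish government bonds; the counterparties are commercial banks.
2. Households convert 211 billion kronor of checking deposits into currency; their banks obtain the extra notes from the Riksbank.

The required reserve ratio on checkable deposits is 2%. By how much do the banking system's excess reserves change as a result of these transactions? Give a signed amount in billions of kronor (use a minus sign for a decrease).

OMO purchase (from banks) 330 billion kronor: reserves +330B, deposits 0.
Currency withdrawal 211 billion kronor: reserves −211B, deposits −211B.
Totals: Δreserves = +119B, Δdeposits = −211B.
Δrequired reserves = 2% × −211B = −4.22B.
Δexcess reserves = Δreserves − Δrequired = +119B − (−4.22B) = +123.22 billion.

+123.22 billion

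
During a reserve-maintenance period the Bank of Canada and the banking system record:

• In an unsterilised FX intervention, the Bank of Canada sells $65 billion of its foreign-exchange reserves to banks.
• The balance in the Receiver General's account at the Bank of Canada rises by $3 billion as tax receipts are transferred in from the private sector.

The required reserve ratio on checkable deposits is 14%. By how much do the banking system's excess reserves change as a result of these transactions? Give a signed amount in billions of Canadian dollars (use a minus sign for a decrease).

FX sale $65 billion: reserves −$65B, deposits 0.
Government account inflow $3 billion: reserves −$3B, deposits −$3B.
Totals: Δreserves = −$68B, Δdeposits = −$3B.
Δrequired reserves = 14% × −$3B = −$0.42B.
Δexcess reserves = Δreserves − Δrequired = −$68B − (−$0.42B) = -$67.58 billion.

-$67.58 billion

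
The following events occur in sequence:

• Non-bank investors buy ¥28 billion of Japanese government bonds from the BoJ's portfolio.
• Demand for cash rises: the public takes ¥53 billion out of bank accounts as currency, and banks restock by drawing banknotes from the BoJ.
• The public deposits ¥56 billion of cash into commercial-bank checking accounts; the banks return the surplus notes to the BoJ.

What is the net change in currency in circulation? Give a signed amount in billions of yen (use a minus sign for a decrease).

-¥3 billion

BoJ balance sheet:
  Assets:      Securities −¥28B
  Liabilities: Bank reserves −¥25B, Currency in circulation −¥3B
Commercial banking system:
  Assets:      Reserves at CB −¥25B
  Liabilities: Checkable deposits −¥25B
So the change in currency in circulation is -¥3 billion.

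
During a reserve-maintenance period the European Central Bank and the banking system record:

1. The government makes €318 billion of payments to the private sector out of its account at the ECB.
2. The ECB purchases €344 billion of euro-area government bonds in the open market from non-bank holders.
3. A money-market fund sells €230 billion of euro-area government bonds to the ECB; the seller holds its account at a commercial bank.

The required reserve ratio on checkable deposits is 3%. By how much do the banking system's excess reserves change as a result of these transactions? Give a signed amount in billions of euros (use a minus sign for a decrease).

Government spending €318 billion: reserves +€318B, deposits +€318B.
Asset purchase (from non-banks) €344 billion: reserves +€344B, deposits +€344B.
Asset purchase (from non-banks) €230 billion: reserves +€230B, deposits +€230B.
Totals: Δreserves = +€892B, Δdeposits = +€892B.
Δrequired reserves = 3% × +€892B = +€26.76B.
Δexcess reserves = Δreserves − Δrequired = +€892B − (+€26.76B) = +€865.24 billion.

+€865.24 billion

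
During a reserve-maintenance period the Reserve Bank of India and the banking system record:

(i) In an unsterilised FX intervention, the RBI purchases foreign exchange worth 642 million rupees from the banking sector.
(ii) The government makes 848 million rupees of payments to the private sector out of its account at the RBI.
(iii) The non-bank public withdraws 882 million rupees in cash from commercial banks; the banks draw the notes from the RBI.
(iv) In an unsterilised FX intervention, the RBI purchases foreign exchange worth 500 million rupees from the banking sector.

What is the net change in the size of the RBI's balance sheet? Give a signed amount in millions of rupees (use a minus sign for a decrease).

RBI balance sheet:
  Assets:      Foreign assets +1142M
  Liabilities: Bank reserves +1108M, Currency in circulation +882M, Government deposits −848M
Change in total RBI assets = +1142 million.

+1142 million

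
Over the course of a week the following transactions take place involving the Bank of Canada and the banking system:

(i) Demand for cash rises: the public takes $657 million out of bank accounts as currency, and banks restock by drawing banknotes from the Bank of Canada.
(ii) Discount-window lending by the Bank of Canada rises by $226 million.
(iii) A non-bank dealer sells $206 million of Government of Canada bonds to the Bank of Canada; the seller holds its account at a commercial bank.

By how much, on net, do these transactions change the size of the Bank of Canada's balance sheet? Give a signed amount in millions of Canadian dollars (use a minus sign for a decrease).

+$432 million

Bank of Canada balance sheet:
  Assets:      Securities +$206M, Loans to banks +$226M
  Liabilities: Bank reserves −$225M, Currency in circulation +$657M
Commercial banking system:
  Assets:      Reserves at CB −$225M
  Liabilities: Checkable deposits −$451M, Borrowings from CB +$226M
Change in total Bank of Canada assets = +$432 million.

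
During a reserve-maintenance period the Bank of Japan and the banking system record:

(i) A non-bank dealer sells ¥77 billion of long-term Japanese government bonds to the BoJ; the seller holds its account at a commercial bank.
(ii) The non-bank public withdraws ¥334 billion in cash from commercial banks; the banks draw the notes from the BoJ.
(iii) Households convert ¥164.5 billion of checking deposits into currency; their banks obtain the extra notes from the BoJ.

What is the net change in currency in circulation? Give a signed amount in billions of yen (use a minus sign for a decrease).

Asset purchase (from non-banks) ¥77 billion: no currency enters or leaves circulation → 0.
Currency withdrawal ¥334 billion: notes leave the central bank → +¥334B.
Currency withdrawal ¥164.5 billion: notes leave the central bank → +¥164.5B.
Net: 0 + 334 + 164.5 = +¥498.5 billion.

+¥498.5 billion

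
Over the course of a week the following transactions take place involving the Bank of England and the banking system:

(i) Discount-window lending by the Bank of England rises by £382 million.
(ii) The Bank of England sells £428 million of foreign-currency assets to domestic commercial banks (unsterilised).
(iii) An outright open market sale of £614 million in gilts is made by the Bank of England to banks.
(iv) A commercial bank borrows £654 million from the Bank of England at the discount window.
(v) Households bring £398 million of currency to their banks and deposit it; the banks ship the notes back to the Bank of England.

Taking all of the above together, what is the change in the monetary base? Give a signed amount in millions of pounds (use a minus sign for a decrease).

-£6 million

Discount-window loan £382 million: Bank of England balance sheet expands → +£382M.
FX sale £428 million: Bank of England balance sheet contracts → −£428M.
OMO sale (to banks) £614 million: Bank of England balance sheet contracts → −£614M.
Discount-window loan £654 million: Bank of England balance sheet expands → +£654M.
Currency deposit £398 million: just a shift between currency and reserves — both are base money → 0.
Net: 382 − 428 − 614 + 654 + 0 = -£6 million.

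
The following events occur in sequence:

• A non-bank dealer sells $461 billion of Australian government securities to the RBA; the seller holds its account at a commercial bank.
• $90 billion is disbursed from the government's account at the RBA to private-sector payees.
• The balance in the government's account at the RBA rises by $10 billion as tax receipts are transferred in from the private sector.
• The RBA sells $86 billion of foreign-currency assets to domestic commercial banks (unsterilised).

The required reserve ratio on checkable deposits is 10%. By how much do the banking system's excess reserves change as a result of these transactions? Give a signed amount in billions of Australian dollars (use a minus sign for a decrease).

Asset purchase (from non-banks) $461 billion: reserves +$461B, deposits +$461B.
Government spending $90 billion: reserves +$90B, deposits +$90B.
Government account inflow $10 billion: reserves −$10B, deposits −$10B.
FX sale $86 billion: reserves −$86B, deposits 0.
Totals: Δreserves = +$455B, Δdeposits = +$541B.
Δrequired reserves = 10% × +$541B = +$54.1B.
Δexcess reserves = Δreserves − Δrequired = +$455B − (+$54.1B) = +$400.9 billion.

+$400.9 billion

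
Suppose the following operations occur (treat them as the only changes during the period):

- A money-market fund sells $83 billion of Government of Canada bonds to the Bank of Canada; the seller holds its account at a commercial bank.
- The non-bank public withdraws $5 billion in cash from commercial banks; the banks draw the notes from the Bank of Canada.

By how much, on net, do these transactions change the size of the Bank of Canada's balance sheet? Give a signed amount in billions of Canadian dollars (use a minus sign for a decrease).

Asset purchase (from non-banks) $83 billion: a Bank of Canada asset is acquired → +$83B.
Currency withdrawal $5 billion: only the composition of liabilities changes → 0.
Net: 83 + 0 = +$83 billion.

+$83 billion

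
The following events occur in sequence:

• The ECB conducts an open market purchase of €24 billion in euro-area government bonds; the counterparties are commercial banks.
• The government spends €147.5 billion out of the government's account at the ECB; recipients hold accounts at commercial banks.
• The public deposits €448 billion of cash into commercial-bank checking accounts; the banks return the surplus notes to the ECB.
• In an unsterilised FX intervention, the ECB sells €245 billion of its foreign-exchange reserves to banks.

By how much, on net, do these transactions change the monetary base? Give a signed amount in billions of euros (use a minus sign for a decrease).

-€73.5 billion

ECB balance sheet:
  Assets:      Securities +€24B, Foreign assets −€245B
  Liabilities: Bank reserves +€374.5B, Currency in circulation −€448B, Government deposits −€147.5B
Commercial banking system:
  Assets:      Reserves at CB +€374.5B, Securities −€24B, Foreign assets +€245B
  Liabilities: Checkable deposits +€595.5B
Monetary base = currency + reserves: −€448B + (+€374.5B) = -€73.5 billion.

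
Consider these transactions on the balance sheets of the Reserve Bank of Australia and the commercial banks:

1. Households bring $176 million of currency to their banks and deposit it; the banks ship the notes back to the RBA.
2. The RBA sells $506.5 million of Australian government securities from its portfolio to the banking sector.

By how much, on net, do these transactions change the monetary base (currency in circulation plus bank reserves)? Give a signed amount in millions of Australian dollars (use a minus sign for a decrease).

Currency deposit $176 million: just a shift between currency and reserves — both are base money → 0.
OMO sale (to banks) $506.5 million: RBA balance sheet contracts → −$506.5M.
Net: 0 − 506.5 = -$506.5 million.

-$506.5 million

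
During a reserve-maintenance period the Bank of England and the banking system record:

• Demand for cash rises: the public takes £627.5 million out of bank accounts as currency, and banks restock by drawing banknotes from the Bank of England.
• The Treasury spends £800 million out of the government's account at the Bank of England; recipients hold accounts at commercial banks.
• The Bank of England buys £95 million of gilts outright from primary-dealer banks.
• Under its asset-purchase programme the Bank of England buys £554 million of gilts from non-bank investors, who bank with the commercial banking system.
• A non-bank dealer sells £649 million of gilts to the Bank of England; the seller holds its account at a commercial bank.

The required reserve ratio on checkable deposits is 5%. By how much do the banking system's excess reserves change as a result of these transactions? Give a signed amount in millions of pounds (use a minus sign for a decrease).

Currency withdrawal £627.5 million: reserves −£627.5M, deposits −£627.5M.
Government spending £800 million: reserves +£800M, deposits +£800M.
OMO purchase (from banks) £95 million: reserves +£95M, deposits 0.
Asset purchase (from non-banks) £554 million: reserves +£554M, deposits +£554M.
Asset purchase (from non-banks) £649 million: reserves +£649M, deposits +£649M.
Totals: Δreserves = +£1470.5M, Δdeposits = +£1375.5M.
Δrequired reserves = 5% × +£1375.5M = +£68.775M.
Δexcess reserves = Δreserves − Δrequired = +£1470.5M − (+£68.775M) = +£1401.725 million.

+£1401.725 million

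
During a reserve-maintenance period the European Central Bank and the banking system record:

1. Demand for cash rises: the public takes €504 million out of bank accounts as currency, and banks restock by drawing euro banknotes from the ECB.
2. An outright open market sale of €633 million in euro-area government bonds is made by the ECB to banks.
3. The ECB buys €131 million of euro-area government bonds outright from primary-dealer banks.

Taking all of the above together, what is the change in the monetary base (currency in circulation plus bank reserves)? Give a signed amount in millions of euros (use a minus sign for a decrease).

-€502 million

Currency withdrawal €504 million: just a shift between currency and reserves — both are base money → 0.
OMO sale (to banks) €633 million: ECB balance sheet contracts → −€633M.
OMO purchase (from banks) €131 million: ECB balance sheet expands → +€131M.
Net: 0 − 633 + 131 = -€502 million.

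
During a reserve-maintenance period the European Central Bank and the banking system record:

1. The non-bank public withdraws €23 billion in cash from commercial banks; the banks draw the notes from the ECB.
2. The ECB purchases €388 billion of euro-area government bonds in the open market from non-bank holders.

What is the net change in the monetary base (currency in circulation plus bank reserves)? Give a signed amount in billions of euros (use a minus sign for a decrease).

+€388 billion

Currency withdrawal €23 billion: just a shift between currency and reserves — both are base money → 0.
Asset purchase (from non-banks) €388 billion: ECB balance sheet expands → +€388B.
Net: 0 + 388 = +€388 billion.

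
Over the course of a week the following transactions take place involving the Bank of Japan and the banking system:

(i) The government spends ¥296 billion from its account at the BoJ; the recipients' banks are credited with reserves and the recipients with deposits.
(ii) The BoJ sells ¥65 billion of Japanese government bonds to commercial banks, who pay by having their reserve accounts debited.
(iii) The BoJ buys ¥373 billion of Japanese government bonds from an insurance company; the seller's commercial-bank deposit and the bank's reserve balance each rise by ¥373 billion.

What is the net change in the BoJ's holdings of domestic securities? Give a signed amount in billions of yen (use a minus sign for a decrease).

+¥308 billion

BoJ balance sheet:
  Assets:      Securities +¥308B
  Liabilities: Bank reserves +¥604B, Government deposits −¥296B
So the change in the BoJ's holdings of domestic securities is +¥308 billion.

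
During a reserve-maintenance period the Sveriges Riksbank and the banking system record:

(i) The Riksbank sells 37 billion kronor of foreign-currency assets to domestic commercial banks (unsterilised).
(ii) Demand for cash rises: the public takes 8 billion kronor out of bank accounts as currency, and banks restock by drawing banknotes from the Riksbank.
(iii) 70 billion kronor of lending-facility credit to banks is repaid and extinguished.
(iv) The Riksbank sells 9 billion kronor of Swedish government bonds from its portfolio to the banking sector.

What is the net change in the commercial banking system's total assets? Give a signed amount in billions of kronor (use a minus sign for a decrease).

-78 billion

Riksbank balance sheet:
  Assets:      Securities −9B, Loans to banks −70B, Foreign assets −37B
  Liabilities: Bank reserves −124B, Currency in circulation +8B
Commercial banking system:
  Assets:      Reserves at CB −124B, Securities +9B, Foreign assets +37B
  Liabilities: Checkable deposits −8B, Borrowings from CB −70B
Change in total bank assets = -78 billion.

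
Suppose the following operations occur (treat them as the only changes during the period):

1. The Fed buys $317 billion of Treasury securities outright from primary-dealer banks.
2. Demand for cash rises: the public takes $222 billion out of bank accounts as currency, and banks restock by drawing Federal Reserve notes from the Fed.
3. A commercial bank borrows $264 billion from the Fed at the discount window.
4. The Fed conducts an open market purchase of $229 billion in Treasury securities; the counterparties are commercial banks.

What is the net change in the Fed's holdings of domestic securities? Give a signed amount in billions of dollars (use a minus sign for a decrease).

+$546 billion

OMO purchase (from banks) $317 billion: securities added to the Fed's portfolio → +$317B.
Currency withdrawal $222 billion: the Fed's securities portfolio is untouched → 0.
Discount-window loan $264 billion: the Fed's securities portfolio is untouched → 0.
OMO purchase (from banks) $229 billion: securities added to the Fed's portfolio → +$229B.
Net: 317 + 0 + 0 + 229 = +$546 billion.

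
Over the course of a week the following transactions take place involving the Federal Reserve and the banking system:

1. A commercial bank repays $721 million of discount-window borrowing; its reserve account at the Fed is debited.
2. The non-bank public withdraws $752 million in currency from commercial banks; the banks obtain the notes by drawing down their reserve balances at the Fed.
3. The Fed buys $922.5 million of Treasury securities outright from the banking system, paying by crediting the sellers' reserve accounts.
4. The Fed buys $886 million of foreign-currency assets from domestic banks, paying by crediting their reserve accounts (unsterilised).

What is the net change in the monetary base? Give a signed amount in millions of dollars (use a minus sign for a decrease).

+$1087.5 million

Discount-window repayment $721 million: Fed balance sheet contracts → −$721M.
Currency withdrawal $752 million: just a shift between currency and reserves — both are base money → 0.
OMO purchase (from banks) $922.5 million: Fed balance sheet expands → +$922.5M.
FX purchase $886 million: Fed balance sheet expands → +$886M.
Net: −721 + 0 + 922.5 + 886 = +$1087.5 million.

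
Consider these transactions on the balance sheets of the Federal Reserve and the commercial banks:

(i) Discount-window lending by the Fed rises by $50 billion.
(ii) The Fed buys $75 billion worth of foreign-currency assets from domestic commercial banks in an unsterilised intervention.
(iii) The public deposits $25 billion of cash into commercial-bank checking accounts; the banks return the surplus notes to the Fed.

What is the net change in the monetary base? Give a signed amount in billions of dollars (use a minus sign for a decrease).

Discount-window loan $50 billion: Fed balance sheet expands → +$50B.
FX purchase $75 billion: Fed balance sheet expands → +$75B.
Currency deposit $25 billion: just a shift between currency and reserves — both are base money → 0.
Net: 50 + 75 + 0 = +$125 billion.

+$125 billion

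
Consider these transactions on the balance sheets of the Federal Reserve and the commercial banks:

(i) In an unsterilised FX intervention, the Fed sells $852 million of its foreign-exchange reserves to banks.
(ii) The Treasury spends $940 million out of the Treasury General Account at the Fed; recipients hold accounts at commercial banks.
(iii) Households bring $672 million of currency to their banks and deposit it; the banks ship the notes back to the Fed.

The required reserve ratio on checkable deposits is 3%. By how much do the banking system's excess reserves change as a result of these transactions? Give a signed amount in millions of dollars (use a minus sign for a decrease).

+$711.64 million

FX sale $852 million: reserves −$852M, deposits 0.
Government spending $940 million: reserves +$940M, deposits +$940M.
Currency deposit $672 million: reserves +$672M, deposits +$672M.
Totals: Δreserves = +$760M, Δdeposits = +$1612M.
Δrequired reserves = 3% × +$1612M = +$48.36M.
Δexcess reserves = Δreserves − Δrequired = +$760M − (+$48.36M) = +$711.64 million.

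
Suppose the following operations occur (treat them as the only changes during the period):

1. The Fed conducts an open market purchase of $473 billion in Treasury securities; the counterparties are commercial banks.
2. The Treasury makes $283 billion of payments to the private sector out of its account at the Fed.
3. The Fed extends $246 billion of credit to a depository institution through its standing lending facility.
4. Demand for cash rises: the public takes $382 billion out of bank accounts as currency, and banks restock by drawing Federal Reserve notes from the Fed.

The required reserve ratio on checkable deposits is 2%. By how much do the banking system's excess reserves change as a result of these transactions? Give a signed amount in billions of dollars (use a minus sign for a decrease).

+$621.98 billion

OMO purchase (from banks) $473 billion: reserves +$473B, deposits 0.
Government spending $283 billion: reserves +$283B, deposits +$283B.
Discount-window loan $246 billion: reserves +$246B, deposits 0.
Currency withdrawal $382 billion: reserves −$382B, deposits −$382B.
Totals: Δreserves = +$620B, Δdeposits = −$99B.
Δrequired reserves = 2% × −$99B = −$1.98B.
Δexcess reserves = Δreserves − Δrequired = +$620B − (−$1.98B) = +$621.98 billion.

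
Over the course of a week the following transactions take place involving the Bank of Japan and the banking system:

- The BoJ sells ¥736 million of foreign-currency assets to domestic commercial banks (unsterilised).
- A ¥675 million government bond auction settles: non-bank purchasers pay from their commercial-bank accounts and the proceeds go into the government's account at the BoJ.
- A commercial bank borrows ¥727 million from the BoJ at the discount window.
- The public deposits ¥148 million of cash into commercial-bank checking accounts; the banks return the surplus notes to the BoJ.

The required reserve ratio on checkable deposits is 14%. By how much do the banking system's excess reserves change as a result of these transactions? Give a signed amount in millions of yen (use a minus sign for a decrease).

-¥462.22 million

FX sale ¥736 million: reserves −¥736M, deposits 0.
Government account inflow ¥675 million: reserves −¥675M, deposits −¥675M.
Discount-window loan ¥727 million: reserves +¥727M, deposits 0.
Currency deposit ¥148 million: reserves +¥148M, deposits +¥148M.
Totals: Δreserves = −¥536M, Δdeposits = −¥527M.
Δrequired reserves = 14% × −¥527M = −¥73.78M.
Δexcess reserves = Δreserves − Δrequired = −¥536M − (−¥73.78M) = -¥462.22 million.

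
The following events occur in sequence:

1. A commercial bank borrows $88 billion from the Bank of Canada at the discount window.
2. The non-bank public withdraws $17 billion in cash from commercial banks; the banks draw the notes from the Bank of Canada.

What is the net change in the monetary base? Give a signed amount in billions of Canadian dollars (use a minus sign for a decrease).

+$88 billion

Bank of Canada balance sheet:
  Assets:      Loans to banks +$88B
  Liabilities: Bank reserves +$71B, Currency in circulation +$17B
Commercial banking system:
  Assets:      Reserves at CB +$71B
  Liabilities: Checkable deposits −$17B, Borrowings from CB +$88B
Monetary base = currency + reserves: +$17B + (+$71B) = +$88 billion.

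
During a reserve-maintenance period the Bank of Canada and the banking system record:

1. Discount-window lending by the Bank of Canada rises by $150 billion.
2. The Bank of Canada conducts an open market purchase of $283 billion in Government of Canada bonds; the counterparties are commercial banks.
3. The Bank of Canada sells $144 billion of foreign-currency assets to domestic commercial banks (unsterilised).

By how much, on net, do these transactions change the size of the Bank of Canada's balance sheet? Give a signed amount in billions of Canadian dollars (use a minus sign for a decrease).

+$289 billion

Discount-window loan $150 billion: a Bank of Canada asset is acquired → +$150B.
OMO purchase (from banks) $283 billion: a Bank of Canada asset is acquired → +$283B.
FX sale $144 billion: a Bank of Canada asset is shed → −$144B.
Net: 150 + 283 − 144 = +$289 billion.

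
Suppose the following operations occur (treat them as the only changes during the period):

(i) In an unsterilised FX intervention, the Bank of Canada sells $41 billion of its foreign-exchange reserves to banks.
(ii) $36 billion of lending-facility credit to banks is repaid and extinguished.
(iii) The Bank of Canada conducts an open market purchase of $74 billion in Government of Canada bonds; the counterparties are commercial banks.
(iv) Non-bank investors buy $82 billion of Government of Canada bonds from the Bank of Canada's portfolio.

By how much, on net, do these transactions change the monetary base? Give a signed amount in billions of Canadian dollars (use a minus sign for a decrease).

-$85 billion

Bank of Canada balance sheet:
  Assets:      Securities −$8B, Loans to banks −$36B, Foreign assets −$41B
  Liabilities: Bank reserves −$85B
Commercial banking system:
  Assets:      Reserves at CB −$85B, Securities −$74B, Foreign assets +$41B
  Liabilities: Checkable deposits −$82B, Borrowings from CB −$36B
Monetary base = currency + reserves: 0 + (−$85B) = -$85 billion.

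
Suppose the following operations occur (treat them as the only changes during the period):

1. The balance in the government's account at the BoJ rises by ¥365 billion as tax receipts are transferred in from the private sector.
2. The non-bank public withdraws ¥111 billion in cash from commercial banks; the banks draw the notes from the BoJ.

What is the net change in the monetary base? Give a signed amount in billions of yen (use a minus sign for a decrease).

BoJ balance sheet:
  Assets:      no change
  Liabilities: Bank reserves −¥476B, Currency in circulation +¥111B, Government deposits +¥365B
Commercial banking system:
  Assets:      Reserves at CB −¥476B
  Liabilities: Checkable deposits −¥476B
Monetary base = currency + reserves: +¥111B + (−¥476B) = -¥365 billion.

-¥365 billion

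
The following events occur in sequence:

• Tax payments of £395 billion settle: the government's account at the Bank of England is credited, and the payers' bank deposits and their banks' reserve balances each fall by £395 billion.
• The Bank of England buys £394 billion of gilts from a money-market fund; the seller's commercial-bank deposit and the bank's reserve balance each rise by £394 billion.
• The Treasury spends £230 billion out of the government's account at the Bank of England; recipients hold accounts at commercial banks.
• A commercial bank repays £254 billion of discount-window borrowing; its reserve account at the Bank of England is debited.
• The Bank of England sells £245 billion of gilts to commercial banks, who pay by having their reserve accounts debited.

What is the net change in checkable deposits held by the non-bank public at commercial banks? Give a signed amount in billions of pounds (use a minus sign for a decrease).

Government account inflow £395 billion: non-bank counterparties' bank balances fall → −£395B.
Asset purchase (from non-banks) £394 billion: non-bank counterparties' bank balances rise → +£394B.
Government spending £230 billion: non-bank counterparties' bank balances rise → +£230B.
Discount-window repayment £254 billion: the counterparty is a bank, so public deposits are unchanged → 0.
OMO sale (to banks) £245 billion: the counterparty is a bank, so public deposits are unchanged → 0.
Net: −395 + 394 + 230 + 0 + 0 = +£229 billion.

+£229 billion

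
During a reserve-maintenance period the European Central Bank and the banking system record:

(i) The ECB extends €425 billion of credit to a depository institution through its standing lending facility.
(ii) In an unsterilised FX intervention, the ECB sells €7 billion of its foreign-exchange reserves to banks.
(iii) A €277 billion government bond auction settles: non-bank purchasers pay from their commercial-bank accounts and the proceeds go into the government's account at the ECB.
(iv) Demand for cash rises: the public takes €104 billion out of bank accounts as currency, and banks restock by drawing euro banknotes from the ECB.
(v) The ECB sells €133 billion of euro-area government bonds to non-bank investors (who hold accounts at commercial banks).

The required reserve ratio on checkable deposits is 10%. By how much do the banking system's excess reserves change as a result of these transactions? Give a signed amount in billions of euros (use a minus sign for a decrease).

-€44.6 billion

Discount-window loan €425 billion: reserves +€425B, deposits 0.
FX sale €7 billion: reserves −€7B, deposits 0.
Government account inflow €277 billion: reserves −€277B, deposits −€277B.
Currency withdrawal €104 billion: reserves −€104B, deposits −€104B.
Asset sale (to non-banks) €133 billion: reserves −€133B, deposits −€133B.
Totals: Δreserves = −€96B, Δdeposits = −€514B.
Δrequired reserves = 10% × −€514B = −€51.4B.
Δexcess reserves = Δreserves − Δrequired = −€96B − (−€51.4B) = -€44.6 billion.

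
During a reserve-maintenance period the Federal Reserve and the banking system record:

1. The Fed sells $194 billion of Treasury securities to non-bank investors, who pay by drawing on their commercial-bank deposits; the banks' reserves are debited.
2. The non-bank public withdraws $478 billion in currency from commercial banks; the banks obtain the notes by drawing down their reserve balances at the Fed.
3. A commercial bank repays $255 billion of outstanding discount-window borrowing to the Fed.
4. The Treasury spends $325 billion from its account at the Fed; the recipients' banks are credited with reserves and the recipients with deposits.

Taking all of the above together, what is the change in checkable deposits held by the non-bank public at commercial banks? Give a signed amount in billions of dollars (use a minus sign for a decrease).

-$347 billion

Asset sale (to non-banks) $194 billion: non-bank counterparties' bank balances fall → −$194B.
Currency withdrawal $478 billion: non-bank counterparties' bank balances fall → −$478B.
Discount-window repayment $255 billion: the counterparty is a bank, so public deposits are unchanged → 0.
Government spending $325 billion: non-bank counterparties' bank balances rise → +$325B.
Net: −194 − 478 + 0 + 325 = -$347 billion.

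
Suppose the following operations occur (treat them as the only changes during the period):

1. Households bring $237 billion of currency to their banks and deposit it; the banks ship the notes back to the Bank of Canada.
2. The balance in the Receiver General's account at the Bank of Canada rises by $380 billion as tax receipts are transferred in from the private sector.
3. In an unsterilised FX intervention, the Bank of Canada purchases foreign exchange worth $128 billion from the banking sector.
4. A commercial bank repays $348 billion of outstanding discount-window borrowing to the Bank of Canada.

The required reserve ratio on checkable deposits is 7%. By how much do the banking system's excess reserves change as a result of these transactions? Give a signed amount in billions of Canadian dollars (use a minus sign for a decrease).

Currency deposit $237 billion: reserves +$237B, deposits +$237B.
Government account inflow $380 billion: reserves −$380B, deposits −$380B.
FX purchase $128 billion: reserves +$128B, deposits 0.
Discount-window repayment $348 billion: reserves −$348B, deposits 0.
Totals: Δreserves = −$363B, Δdeposits = −$143B.
Δrequired reserves = 7% × −$143B = −$10.01B.
Δexcess reserves = Δreserves − Δrequired = −$363B − (−$10.01B) = -$352.99 billion.

-$352.99 billion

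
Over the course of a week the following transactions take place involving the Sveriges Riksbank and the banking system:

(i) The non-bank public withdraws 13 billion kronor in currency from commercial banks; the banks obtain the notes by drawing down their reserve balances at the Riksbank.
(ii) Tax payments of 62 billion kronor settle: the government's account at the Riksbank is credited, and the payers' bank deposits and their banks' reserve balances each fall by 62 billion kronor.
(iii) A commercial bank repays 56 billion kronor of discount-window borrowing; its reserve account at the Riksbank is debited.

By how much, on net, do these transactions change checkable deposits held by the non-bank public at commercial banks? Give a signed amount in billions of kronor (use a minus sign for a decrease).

Riksbank balance sheet:
  Assets:      Loans to banks −56B
  Liabilities: Bank reserves −131B, Currency in circulation +13B, Government deposits +62B
Commercial banking system:
  Assets:      Reserves at CB −131B
  Liabilities: Checkable deposits −75B, Borrowings from CB −56B
So the change in checkable deposits held by the non-bank public at commercial banks is -75 billion.

-75 billion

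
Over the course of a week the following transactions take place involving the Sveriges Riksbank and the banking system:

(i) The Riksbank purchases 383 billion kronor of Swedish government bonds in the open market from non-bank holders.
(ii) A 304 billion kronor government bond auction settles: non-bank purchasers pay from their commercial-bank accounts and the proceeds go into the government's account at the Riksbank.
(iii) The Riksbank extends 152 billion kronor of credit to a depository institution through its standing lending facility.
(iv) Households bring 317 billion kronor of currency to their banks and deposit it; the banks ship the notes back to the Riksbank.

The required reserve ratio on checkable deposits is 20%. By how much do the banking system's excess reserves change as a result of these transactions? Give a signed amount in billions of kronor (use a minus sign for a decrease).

Asset purchase (from non-banks) 383 billion kronor: reserves +383B, deposits +383B.
Government account inflow 304 billion kronor: reserves −304B, deposits −304B.
Discount-window loan 152 billion kronor: reserves +152B, deposits 0.
Currency deposit 317 billion kronor: reserves +317B, deposits +317B.
Totals: Δreserves = +548B, Δdeposits = +396B.
Δrequired reserves = 20% × +396B = +79.2B.
Δexcess reserves = Δreserves − Δrequired = +548B − (+79.2B) = +468.8 billion.

+468.8 billion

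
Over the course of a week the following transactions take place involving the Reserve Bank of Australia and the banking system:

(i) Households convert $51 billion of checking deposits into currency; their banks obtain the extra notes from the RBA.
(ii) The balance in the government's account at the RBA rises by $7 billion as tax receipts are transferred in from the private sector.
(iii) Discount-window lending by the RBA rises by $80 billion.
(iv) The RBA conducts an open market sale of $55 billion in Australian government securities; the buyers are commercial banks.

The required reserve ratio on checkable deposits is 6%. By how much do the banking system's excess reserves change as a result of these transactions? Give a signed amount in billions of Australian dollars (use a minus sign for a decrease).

Currency withdrawal $51 billion: reserves −$51B, deposits −$51B.
Government account inflow $7 billion: reserves −$7B, deposits −$7B.
Discount-window loan $80 billion: reserves +$80B, deposits 0.
OMO sale (to banks) $55 billion: reserves −$55B, deposits 0.
Totals: Δreserves = −$33B, Δdeposits = −$58B.
Δrequired reserves = 6% × −$58B = −$3.48B.
Δexcess reserves = Δreserves − Δrequired = −$33B − (−$3.48B) = -$29.52 billion.

-$29.52 billion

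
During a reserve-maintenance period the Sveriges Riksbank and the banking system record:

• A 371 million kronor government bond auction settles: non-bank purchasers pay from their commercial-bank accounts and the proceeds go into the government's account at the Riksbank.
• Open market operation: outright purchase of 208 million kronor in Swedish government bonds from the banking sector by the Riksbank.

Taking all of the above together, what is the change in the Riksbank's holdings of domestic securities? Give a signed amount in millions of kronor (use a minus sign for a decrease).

Government account inflow 371 million kronor: the Riksbank's securities portfolio is untouched → 0.
OMO purchase (from banks) 208 million kronor: securities added to the Riksbank's portfolio → +208M.
Net: 0 + 208 = +208 million.

+208 million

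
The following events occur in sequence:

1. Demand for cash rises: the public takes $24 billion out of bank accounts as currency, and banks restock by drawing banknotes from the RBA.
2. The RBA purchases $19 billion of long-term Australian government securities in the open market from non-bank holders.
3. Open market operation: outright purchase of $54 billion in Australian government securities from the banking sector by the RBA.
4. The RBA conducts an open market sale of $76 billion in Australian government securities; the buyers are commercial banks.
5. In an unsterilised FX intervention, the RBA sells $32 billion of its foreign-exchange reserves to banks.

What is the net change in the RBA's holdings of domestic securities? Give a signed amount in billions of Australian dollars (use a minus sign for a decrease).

-$3 billion

Currency withdrawal $24 billion: the RBA's securities portfolio is untouched → 0.
Asset purchase (from non-banks) $19 billion: securities added to the RBA's portfolio → +$19B.
OMO purchase (from banks) $54 billion: securities added to the RBA's portfolio → +$54B.
OMO sale (to banks) $76 billion: securities removed from the RBA's portfolio → −$76B.
FX sale $32 billion: the RBA's securities portfolio is untouched → 0.
Net: 0 + 19 + 54 − 76 + 0 = -$3 billion.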